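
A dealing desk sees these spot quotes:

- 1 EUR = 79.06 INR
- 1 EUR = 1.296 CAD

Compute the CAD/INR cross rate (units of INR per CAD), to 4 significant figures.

CAD/INR = 61.00

1 CAD ÷ 1.296 = 0.771605 EUR
0.771605 EUR × 79.06 = 61.0031 INR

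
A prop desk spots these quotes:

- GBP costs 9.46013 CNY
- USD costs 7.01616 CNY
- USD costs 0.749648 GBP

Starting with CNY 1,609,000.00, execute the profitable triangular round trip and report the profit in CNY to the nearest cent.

Profitable loop is CNY → USD → GBP → CNY:
CNY 1,609,000.00 ÷ 7.01616 = USD 229,327.72
USD 229,327.72 × 0.749648 = GBP 171,915.07
GBP 171,915.07 × 9.46013 = CNY 1,626,338.90
Profit = CNY 1,626,338.90 − CNY 1,609,000.00

Profit: CNY 17,338.90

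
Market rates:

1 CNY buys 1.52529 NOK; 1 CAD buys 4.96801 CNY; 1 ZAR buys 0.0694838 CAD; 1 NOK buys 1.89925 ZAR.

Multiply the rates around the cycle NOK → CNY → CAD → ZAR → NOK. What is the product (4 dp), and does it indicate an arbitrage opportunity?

1.0000 (no arbitrage)

Around NOK → CNY → CAD → ZAR → NOK: 1 ÷ 1.52529 ÷ 4.96801 ÷ 0.0694838 ÷ 1.89925 = 0.999999
Product ≈ 1 (deviation 0.000%, within rounding noise).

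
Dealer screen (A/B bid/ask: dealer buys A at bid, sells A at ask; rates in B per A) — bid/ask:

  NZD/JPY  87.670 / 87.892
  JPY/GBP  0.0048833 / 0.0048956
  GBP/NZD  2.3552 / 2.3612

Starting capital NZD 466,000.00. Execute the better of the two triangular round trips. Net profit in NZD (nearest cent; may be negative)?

Best loop NZD → JPY → GBP → NZD:
NZD 466,000.00 × 87.670 (sell NZD at bid) = JPY 40,854,220
JPY 40,854,220 × 0.0048833 (sell JPY at bid) = GBP 199,503.41
GBP 199,503.41 × 2.3552 (sell GBP at bid) = NZD 469,870.44

Net profit: NZD 3,870.44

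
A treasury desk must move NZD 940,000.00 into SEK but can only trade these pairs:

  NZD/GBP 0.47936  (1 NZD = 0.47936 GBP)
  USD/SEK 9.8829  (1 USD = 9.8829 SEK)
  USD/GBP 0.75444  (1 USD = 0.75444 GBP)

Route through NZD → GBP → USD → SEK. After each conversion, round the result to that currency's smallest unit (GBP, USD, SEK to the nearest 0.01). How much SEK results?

SEK 5,902,681.41

NZD 940,000.00 × 0.47936 = GBP 450,598.40
GBP 450,598.40 ÷ 0.75444 = USD 597,262.08
USD 597,262.08 × 9.8829 = SEK 5,902,681.41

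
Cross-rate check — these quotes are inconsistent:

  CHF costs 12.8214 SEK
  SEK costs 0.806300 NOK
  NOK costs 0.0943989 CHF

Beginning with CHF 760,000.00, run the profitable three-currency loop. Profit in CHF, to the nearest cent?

Profit: CHF 18,779.57

Profitable loop is CHF → NOK → SEK → CHF:
CHF 760,000.00 ÷ 0.0943989 = NOK 8,050,941.27
NOK 8,050,941.27 ÷ 0.806300 = SEK 9,985,044.37
SEK 9,985,044.37 ÷ 12.8214 = CHF 778,779.57
Profit = CHF 778,779.57 − CHF 760,000.00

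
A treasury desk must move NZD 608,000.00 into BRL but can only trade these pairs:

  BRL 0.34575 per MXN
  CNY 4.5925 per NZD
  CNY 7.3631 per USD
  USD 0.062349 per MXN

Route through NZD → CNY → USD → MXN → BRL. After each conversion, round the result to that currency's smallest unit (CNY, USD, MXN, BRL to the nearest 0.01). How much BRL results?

NZD 608,000.00 × 4.5925 = CNY 2,792,240.00
CNY 2,792,240.00 ÷ 7.3631 = USD 379,220.71
USD 379,220.71 ÷ 0.062349 = MXN 6,082,226.02
MXN 6,082,226.02 × 0.34575 = BRL 2,102,929.65

BRL 2,102,929.65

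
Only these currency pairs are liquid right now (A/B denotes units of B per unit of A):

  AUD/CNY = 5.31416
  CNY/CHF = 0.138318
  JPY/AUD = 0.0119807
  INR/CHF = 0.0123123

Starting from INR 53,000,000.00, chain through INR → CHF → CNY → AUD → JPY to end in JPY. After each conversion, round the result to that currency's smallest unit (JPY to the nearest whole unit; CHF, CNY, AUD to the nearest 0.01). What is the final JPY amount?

INR 53,000,000.00 × 0.0123123 = CHF 652,551.90
CHF 652,551.90 ÷ 0.138318 = CNY 4,717,765.58
CNY 4,717,765.58 ÷ 5.31416 = AUD 887,772.59
AUD 887,772.59 ÷ 0.0119807 = JPY 74,100,227

JPY 74,100,227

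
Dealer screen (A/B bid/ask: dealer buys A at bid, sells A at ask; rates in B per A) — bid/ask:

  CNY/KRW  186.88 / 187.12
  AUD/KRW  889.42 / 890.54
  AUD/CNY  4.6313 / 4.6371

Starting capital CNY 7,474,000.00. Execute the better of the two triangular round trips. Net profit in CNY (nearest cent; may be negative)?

Net profit: CNY 187,138.51

Best loop CNY → AUD → KRW → CNY:
CNY 7,474,000.00 ÷ 4.6371 (buy AUD at ask) = AUD 1,611,783.23
AUD 1,611,783.23 × 889.42 (sell AUD at bid) = KRW 1,433,552,237
KRW 1,433,552,237 ÷ 187.12 (buy CNY at ask) = CNY 7,661,138.51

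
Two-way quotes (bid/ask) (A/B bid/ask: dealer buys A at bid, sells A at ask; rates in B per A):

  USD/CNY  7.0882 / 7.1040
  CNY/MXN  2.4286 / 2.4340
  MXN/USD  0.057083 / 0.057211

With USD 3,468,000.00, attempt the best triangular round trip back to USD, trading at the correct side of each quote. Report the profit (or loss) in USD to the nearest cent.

Net profit: USD 37,710.29

Best loop USD → MXN → CNY → USD:
USD 3,468,000.00 ÷ 0.057211 (buy MXN at ask) = MXN 60,617,713.38
MXN 60,617,713.38 ÷ 2.4340 (buy CNY at ask) = CNY 24,904,565.89
CNY 24,904,565.89 ÷ 7.1040 (buy USD at ask) = USD 3,505,710.29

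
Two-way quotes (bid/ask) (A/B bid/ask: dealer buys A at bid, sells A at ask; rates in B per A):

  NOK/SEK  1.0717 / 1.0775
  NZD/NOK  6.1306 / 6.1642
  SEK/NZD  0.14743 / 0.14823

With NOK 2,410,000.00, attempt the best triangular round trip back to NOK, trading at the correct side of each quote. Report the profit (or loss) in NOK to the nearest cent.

Best loop NOK → NZD → SEK → NOK:
NOK 2,410,000.00 ÷ 6.1642 (buy NZD at ask) = NZD 390,967.20
NZD 390,967.20 ÷ 0.14823 (buy SEK at ask) = SEK 2,637,571.33
SEK 2,637,571.33 ÷ 1.0775 (buy NOK at ask) = NOK 2,447,862.02

Net profit: NOK 37,862.02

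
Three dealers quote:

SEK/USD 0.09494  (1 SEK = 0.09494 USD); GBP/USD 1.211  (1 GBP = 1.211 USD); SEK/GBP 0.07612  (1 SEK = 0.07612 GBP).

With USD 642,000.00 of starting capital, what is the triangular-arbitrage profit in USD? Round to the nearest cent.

Profitable loop is USD → GBP → SEK → USD:
USD 642,000.00 ÷ 1.211 = GBP 530,140.38
GBP 530,140.38 ÷ 0.07612 = SEK 6,964,534.68
SEK 6,964,534.68 × 0.09494 = USD 661,212.92
Profit = USD 661,212.92 − USD 642,000.00

Profit: USD 19,212.92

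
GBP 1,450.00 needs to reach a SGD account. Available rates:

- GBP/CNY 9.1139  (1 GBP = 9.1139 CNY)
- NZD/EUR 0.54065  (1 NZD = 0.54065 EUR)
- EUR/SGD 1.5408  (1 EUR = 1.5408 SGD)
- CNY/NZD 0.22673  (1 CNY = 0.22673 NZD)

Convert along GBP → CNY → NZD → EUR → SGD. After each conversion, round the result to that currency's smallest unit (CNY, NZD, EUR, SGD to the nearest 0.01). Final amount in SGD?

GBP 1,450.00 × 9.1139 = CNY 13,215.15
CNY 13,215.15 × 0.22673 = NZD 2,996.27
NZD 2,996.27 × 0.54065 = EUR 1,619.93
EUR 1,619.93 × 1.5408 = SGD 2,495.99

SGD 2,495.99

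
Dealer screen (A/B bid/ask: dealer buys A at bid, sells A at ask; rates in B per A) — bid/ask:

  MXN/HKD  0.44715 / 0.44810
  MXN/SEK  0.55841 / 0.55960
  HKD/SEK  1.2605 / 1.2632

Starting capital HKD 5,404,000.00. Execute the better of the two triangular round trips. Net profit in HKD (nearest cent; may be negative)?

Best loop HKD → SEK → MXN → HKD:
HKD 5,404,000.00 × 1.2605 (sell HKD at bid) = SEK 6,811,742.00
SEK 6,811,742.00 ÷ 0.55960 (buy MXN at ask) = MXN 12,172,519.66
MXN 12,172,519.66 × 0.44715 (sell MXN at bid) = HKD 5,442,942.16

Net profit: HKD 38,942.16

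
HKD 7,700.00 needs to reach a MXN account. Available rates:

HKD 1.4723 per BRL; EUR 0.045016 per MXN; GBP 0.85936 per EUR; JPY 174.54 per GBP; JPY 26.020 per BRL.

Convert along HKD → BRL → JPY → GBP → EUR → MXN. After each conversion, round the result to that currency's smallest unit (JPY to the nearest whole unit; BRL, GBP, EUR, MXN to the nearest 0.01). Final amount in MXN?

HKD 7,700.00 ÷ 1.4723 = BRL 5,229.91
BRL 5,229.91 × 26.020 = JPY 136,082
JPY 136,082 ÷ 174.54 = GBP 779.66
GBP 779.66 ÷ 0.85936 = EUR 907.26
EUR 907.26 ÷ 0.045016 = MXN 20,154.17

MXN 20,154.17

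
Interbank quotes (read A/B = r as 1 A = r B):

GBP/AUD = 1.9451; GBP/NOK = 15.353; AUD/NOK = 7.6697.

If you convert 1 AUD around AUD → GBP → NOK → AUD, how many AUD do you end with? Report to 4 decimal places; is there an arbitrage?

1.0291 (arbitrage exists)

Around AUD → GBP → NOK → AUD: 1 ÷ 1.9451 × 15.353 ÷ 7.6697 = 1.029136
Product > 1; profitable direction is AUD → GBP → NOK → AUD.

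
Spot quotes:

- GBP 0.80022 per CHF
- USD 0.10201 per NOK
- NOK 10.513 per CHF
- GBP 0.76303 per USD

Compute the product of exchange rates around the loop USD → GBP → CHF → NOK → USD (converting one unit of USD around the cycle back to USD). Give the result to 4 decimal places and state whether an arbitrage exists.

1.0226 (arbitrage exists)

Around USD → GBP → CHF → NOK → USD: 1 × 0.76303 ÷ 0.80022 × 10.513 × 0.10201 = 1.022590
Product > 1; profitable direction is USD → GBP → CHF → NOK → USD.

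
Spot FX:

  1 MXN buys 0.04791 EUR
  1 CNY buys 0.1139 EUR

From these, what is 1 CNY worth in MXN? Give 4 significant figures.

1 CNY × 0.1139 = 0.1139 EUR
0.1139 EUR ÷ 0.04791 = 2.37737 MXN

CNY/MXN = 2.377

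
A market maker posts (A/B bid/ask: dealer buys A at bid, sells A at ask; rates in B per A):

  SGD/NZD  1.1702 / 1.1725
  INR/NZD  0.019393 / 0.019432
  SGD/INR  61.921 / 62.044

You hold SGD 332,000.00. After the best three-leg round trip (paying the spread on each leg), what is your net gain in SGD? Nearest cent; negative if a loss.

Best loop SGD → INR → NZD → SGD:
SGD 332,000.00 × 61.921 (sell SGD at bid) = INR 20,557,772.00
INR 20,557,772.00 × 0.019393 (sell INR at bid) = NZD 398,676.87
NZD 398,676.87 ÷ 1.1725 (buy SGD at ask) = SGD 340,022.92

Net profit: SGD 8,022.92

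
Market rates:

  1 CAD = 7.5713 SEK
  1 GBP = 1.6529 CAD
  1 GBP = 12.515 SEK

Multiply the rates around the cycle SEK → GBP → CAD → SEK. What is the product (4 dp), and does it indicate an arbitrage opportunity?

Around SEK → GBP → CAD → SEK: 1 ÷ 12.515 × 1.6529 × 7.5713 = 0.999968
Product ≈ 1 (deviation 0.003%, within rounding noise).

1.0000 (no arbitrage)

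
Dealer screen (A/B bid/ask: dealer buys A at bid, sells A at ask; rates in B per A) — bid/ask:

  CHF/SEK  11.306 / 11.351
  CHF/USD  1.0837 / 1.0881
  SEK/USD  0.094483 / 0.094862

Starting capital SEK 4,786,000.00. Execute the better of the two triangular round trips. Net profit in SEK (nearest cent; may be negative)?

Net profit: SEK 30,763.99

Best loop SEK → CHF → USD → SEK:
SEK 4,786,000.00 ÷ 11.351 (buy CHF at ask) = CHF 421,636.86
CHF 421,636.86 × 1.0837 (sell CHF at bid) = USD 456,927.87
USD 456,927.87 ÷ 0.094862 (buy SEK at ask) = SEK 4,816,763.99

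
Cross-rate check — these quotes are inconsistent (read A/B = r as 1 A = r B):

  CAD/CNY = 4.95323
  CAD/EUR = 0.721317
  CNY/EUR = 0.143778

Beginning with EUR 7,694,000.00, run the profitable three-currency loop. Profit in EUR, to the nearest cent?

Profitable loop is EUR → CNY → CAD → EUR:
EUR 7,694,000.00 ÷ 0.143778 = CNY 53,513,054.85
CNY 53,513,054.85 ÷ 4.95323 = CAD 10,803,668.48
CAD 10,803,668.48 × 0.721317 = EUR 7,792,869.74
Profit = EUR 7,792,869.74 − EUR 7,694,000.00

Profit: EUR 98,869.74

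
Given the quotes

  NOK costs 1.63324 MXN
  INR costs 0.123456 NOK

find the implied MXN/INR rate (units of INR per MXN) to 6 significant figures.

1 MXN ÷ 1.63324 = 0.61228 NOK
0.61228 NOK ÷ 0.123456 = 4.9595 INR

MXN/INR = 4.95950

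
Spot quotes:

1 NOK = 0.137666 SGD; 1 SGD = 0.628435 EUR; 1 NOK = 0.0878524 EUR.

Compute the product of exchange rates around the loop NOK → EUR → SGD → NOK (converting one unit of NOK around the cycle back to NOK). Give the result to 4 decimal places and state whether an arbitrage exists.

Around NOK → EUR → SGD → NOK: 1 × 0.0878524 ÷ 0.628435 ÷ 0.137666 = 1.015469
Product > 1; profitable direction is NOK → EUR → SGD → NOK.

1.0155 (arbitrage exists)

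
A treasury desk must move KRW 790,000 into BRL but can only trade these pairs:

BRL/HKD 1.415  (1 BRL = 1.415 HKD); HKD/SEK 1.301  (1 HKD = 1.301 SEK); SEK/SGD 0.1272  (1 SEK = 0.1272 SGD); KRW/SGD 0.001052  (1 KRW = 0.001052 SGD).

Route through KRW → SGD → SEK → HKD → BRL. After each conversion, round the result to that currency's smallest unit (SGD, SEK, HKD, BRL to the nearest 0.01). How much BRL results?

KRW 790,000 × 0.001052 = SGD 831.08
SGD 831.08 ÷ 0.1272 = SEK 6,533.65
SEK 6,533.65 ÷ 1.301 = HKD 5,022.02
HKD 5,022.02 ÷ 1.415 = BRL 3,549.13

BRL 3,549.13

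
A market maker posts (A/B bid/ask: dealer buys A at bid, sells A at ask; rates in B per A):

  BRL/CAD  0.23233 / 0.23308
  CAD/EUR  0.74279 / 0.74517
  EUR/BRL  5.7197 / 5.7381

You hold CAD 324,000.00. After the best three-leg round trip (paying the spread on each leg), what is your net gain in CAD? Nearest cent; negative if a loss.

Best loop CAD → BRL → EUR → CAD:
CAD 324,000.00 ÷ 0.23308 (buy BRL at ask) = BRL 1,390,080.66
BRL 1,390,080.66 ÷ 5.7381 (buy EUR at ask) = EUR 242,254.52
EUR 242,254.52 ÷ 0.74517 (buy CAD at ask) = CAD 325,099.67

Net profit: CAD 1,099.67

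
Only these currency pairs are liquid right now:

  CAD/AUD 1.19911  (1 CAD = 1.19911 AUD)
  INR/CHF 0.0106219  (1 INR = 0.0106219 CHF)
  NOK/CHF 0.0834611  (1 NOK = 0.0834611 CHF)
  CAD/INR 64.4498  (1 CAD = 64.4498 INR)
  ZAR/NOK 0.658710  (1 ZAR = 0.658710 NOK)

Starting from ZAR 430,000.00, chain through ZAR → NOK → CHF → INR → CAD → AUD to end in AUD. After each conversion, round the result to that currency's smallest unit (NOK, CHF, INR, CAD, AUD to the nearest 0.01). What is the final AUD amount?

AUD 41,407.79

ZAR 430,000.00 × 0.658710 = NOK 283,245.30
NOK 283,245.30 × 0.0834611 = CHF 23,639.96
CHF 23,639.96 ÷ 0.0106219 = INR 2,225,586.76
INR 2,225,586.76 ÷ 64.4498 = CAD 34,532.10
CAD 34,532.10 × 1.19911 = AUD 41,407.79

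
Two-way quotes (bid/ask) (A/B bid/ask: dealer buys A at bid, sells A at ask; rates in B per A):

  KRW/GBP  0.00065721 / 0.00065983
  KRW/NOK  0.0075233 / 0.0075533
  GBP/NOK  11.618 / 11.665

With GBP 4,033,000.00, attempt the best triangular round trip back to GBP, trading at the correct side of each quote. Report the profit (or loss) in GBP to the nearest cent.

Best loop GBP → NOK → KRW → GBP:
GBP 4,033,000.00 × 11.618 (sell GBP at bid) = NOK 46,855,394.00
NOK 46,855,394.00 ÷ 0.0075533 (buy KRW at ask) = KRW 6,203,301,074
KRW 6,203,301,074 × 0.00065721 (sell KRW at bid) = GBP 4,076,871.50

Net profit: GBP 43,871.50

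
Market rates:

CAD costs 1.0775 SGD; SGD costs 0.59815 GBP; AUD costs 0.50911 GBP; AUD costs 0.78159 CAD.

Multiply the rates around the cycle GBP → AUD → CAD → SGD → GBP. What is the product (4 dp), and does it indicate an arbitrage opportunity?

0.9895 (arbitrage exists)

Around GBP → AUD → CAD → SGD → GBP: 1 ÷ 0.50911 × 0.78159 × 1.0775 × 0.59815 = 0.989452
Product < 1; profitable direction is GBP → SGD → CAD → AUD → GBP.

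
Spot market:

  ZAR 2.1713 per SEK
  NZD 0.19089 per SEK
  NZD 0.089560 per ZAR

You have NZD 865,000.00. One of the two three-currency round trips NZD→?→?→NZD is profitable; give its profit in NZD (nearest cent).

Profitable loop is NZD → SEK → ZAR → NZD:
NZD 865,000.00 ÷ 0.19089 = SEK 4,531,405.52
SEK 4,531,405.52 × 2.1713 = ZAR 9,839,040.81
ZAR 9,839,040.81 × 0.089560 = NZD 881,184.49
Profit = NZD 881,184.49 − NZD 865,000.00

Profit: NZD 16,184.49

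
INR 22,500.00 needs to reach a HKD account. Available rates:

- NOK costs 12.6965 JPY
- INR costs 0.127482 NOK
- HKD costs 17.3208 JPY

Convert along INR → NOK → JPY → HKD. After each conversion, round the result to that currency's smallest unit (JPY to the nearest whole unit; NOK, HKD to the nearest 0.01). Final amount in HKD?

HKD 2,102.56

INR 22,500.00 × 0.127482 = NOK 2,868.35
NOK 2,868.35 × 12.6965 = JPY 36,418
JPY 36,418 ÷ 17.3208 = HKD 2,102.56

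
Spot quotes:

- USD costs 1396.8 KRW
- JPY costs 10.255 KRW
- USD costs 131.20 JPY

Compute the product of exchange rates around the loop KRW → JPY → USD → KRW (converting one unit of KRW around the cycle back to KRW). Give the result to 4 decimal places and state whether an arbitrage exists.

Around KRW → JPY → USD → KRW: 1 ÷ 10.255 ÷ 131.20 × 1396.8 = 1.038161
Product > 1; profitable direction is KRW → JPY → USD → KRW.

1.0382 (arbitrage exists)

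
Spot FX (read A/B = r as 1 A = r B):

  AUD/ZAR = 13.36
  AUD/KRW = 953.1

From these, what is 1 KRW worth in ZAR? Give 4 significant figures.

1 KRW ÷ 953.1 = 0.00104921 AUD
0.00104921 AUD × 13.36 = 0.0140174 ZAR

KRW/ZAR = 0.01402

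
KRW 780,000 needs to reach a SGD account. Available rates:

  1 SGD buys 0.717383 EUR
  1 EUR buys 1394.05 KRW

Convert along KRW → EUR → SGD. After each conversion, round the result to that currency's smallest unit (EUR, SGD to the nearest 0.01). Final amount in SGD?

SGD 779.95

KRW 780,000 ÷ 1394.05 = EUR 559.52
EUR 559.52 ÷ 0.717383 = SGD 779.95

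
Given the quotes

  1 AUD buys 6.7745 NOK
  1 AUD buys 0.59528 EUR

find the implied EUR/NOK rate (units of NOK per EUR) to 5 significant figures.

1 EUR ÷ 0.59528 = 1.67988 AUD
1.67988 AUD × 6.7745 = 11.3804 NOK

EUR/NOK = 11.380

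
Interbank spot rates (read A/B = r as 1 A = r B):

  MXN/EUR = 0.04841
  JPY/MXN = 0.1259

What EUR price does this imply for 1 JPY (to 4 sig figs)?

1 JPY × 0.1259 = 0.1259 MXN
0.1259 MXN × 0.04841 = 0.00609482 EUR

JPY/EUR = 0.006095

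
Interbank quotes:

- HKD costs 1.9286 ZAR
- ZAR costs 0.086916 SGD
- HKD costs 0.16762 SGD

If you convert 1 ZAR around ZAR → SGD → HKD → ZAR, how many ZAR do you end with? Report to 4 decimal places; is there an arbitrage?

Around ZAR → SGD → HKD → ZAR: 1 × 0.086916 ÷ 0.16762 × 1.9286 = 1.000037
Product ≈ 1 (deviation 0.004%, within rounding noise).

1.0000 (no arbitrage)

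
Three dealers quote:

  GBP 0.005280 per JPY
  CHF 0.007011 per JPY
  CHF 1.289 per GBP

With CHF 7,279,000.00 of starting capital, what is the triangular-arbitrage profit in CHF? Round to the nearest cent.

Profit: CHF 219,335.13

Profitable loop is CHF → GBP → JPY → CHF:
CHF 7,279,000.00 ÷ 1.289 = GBP 5,647,013.19
GBP 5,647,013.19 ÷ 0.005280 = JPY 1,069,510,074
JPY 1,069,510,074 × 0.007011 = CHF 7,498,335.13
Profit = CHF 7,498,335.13 − CHF 7,279,000.00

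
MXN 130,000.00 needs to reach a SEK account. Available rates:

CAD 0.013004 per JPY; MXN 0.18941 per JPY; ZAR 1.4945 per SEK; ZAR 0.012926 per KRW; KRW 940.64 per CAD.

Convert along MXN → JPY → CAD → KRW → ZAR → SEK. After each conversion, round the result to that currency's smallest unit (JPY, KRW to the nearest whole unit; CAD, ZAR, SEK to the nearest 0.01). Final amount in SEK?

SEK 72,612.12

MXN 130,000.00 ÷ 0.18941 = JPY 686,342
JPY 686,342 × 0.013004 = CAD 8,925.19
CAD 8,925.19 × 940.64 = KRW 8,395,391
KRW 8,395,391 × 0.012926 = ZAR 108,518.82
ZAR 108,518.82 ÷ 1.4945 = SEK 72,612.12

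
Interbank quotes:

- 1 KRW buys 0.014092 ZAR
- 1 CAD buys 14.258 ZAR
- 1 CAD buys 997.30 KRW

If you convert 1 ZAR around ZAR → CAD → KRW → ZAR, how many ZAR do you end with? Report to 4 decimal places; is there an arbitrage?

0.9857 (arbitrage exists)

Around ZAR → CAD → KRW → ZAR: 1 ÷ 14.258 × 997.30 × 0.014092 = 0.985689
Product < 1; profitable direction is ZAR → KRW → CAD → ZAR.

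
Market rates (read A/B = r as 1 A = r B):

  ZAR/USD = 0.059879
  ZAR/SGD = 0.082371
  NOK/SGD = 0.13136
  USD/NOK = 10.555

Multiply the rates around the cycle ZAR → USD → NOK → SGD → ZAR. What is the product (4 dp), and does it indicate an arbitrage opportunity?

Around ZAR → USD → NOK → SGD → ZAR: 1 × 0.059879 × 10.555 × 0.13136 ÷ 0.082371 = 1.007910
Product > 1; profitable direction is ZAR → USD → NOK → SGD → ZAR.

1.0079 (arbitrage exists)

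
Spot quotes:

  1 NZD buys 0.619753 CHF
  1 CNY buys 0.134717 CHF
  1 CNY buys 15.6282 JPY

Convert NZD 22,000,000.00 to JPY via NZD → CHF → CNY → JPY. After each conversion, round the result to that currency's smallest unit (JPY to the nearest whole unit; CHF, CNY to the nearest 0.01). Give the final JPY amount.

JPY 1,581,713,699

NZD 22,000,000.00 × 0.619753 = CHF 13,634,566.00
CHF 13,634,566.00 ÷ 0.134717 = CNY 101,208,949.13
CNY 101,208,949.13 × 15.6282 = JPY 1,581,713,699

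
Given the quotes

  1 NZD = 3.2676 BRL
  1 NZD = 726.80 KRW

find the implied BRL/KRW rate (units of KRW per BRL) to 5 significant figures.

1 BRL ÷ 3.2676 = 0.306035 NZD
0.306035 NZD × 726.80 = 222.426 KRW

BRL/KRW = 222.43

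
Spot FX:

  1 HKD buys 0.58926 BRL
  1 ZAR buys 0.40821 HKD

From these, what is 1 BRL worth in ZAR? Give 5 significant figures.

BRL/ZAR = 4.1573

1 BRL ÷ 0.58926 = 1.69704 HKD
1.69704 HKD ÷ 0.40821 = 4.15728 ZAR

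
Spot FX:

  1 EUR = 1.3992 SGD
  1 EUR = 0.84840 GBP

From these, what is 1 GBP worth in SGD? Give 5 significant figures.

1 GBP ÷ 0.84840 = 1.17869 EUR
1.17869 EUR × 1.3992 = 1.64922 SGD

GBP/SGD = 1.6492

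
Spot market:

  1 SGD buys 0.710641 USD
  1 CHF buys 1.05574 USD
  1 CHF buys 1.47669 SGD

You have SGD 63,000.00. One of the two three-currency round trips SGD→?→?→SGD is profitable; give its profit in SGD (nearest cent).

Profit: SGD 380.83

Profitable loop is SGD → CHF → USD → SGD:
SGD 63,000.00 ÷ 1.47669 = CHF 42,662.98
CHF 42,662.98 × 1.05574 = USD 45,041.02
USD 45,041.02 ÷ 0.710641 = SGD 63,380.83
Profit = SGD 63,380.83 − SGD 63,000.00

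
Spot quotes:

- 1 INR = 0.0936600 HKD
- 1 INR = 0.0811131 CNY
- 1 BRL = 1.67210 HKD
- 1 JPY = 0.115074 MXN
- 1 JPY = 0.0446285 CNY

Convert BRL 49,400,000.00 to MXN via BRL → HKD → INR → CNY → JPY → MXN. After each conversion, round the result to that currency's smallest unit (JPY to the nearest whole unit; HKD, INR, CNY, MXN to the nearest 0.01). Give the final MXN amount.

MXN 184,455,224.82

BRL 49,400,000.00 × 1.67210 = HKD 82,601,740.00
HKD 82,601,740.00 ÷ 0.0936600 = INR 881,931,881.27
INR 881,931,881.27 × 0.0811131 = CNY 71,536,228.88
CNY 71,536,228.88 ÷ 0.0446285 = JPY 1,602,927,028
JPY 1,602,927,028 × 0.115074 = MXN 184,455,224.82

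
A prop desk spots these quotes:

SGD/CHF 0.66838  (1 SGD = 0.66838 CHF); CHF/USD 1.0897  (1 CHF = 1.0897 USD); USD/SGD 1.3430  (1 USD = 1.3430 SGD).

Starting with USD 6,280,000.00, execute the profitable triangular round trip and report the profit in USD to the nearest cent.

Profitable loop is USD → CHF → SGD → USD:
USD 6,280,000.00 ÷ 1.0897 = CHF 5,763,054.05
CHF 5,763,054.05 ÷ 0.66838 = SGD 8,622,421.45
SGD 8,622,421.45 ÷ 1.3430 = USD 6,420,269.14
Profit = USD 6,420,269.14 − USD 6,280,000.00

Profit: USD 140,269.14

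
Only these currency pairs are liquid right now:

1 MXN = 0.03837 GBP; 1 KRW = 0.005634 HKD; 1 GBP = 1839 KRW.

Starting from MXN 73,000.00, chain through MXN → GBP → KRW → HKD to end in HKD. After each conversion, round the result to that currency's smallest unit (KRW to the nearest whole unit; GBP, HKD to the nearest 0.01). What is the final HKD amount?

HKD 29,021.06

MXN 73,000.00 × 0.03837 = GBP 2,801.01
GBP 2,801.01 × 1839 = KRW 5,151,057
KRW 5,151,057 × 0.005634 = HKD 29,021.06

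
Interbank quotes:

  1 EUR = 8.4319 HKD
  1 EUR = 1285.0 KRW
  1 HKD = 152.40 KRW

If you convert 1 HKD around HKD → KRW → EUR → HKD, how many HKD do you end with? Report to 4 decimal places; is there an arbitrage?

1.0000 (no arbitrage)

Around HKD → KRW → EUR → HKD: 1 × 152.40 ÷ 1285.0 × 8.4319 = 1.000017
Product ≈ 1 (deviation 0.002%, within rounding noise).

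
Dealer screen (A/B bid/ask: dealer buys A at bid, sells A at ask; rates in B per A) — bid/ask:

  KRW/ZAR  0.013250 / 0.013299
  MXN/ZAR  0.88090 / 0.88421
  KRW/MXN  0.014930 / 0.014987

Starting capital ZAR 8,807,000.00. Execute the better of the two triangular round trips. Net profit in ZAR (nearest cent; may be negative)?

Net result: ZAR -1,100.09 (no profitable arbitrage after spreads)

Best loop ZAR → MXN → KRW → ZAR:
ZAR 8,807,000.00 ÷ 0.88421 (buy MXN at ask) = MXN 9,960,303.55
MXN 9,960,303.55 ÷ 0.014987 (buy KRW at ask) = KRW 664,596,220
KRW 664,596,220 × 0.013250 (sell KRW at bid) = ZAR 8,805,899.91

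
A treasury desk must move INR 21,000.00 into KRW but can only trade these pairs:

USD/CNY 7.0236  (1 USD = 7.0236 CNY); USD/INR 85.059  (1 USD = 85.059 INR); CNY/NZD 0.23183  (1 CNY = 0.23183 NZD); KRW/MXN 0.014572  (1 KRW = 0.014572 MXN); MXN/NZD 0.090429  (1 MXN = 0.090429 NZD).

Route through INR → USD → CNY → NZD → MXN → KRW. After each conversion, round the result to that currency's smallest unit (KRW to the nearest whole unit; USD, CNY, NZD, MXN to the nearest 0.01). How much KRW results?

KRW 305,078

INR 21,000.00 ÷ 85.059 = USD 246.89
USD 246.89 × 7.0236 = CNY 1,734.06
CNY 1,734.06 × 0.23183 = NZD 402.01
NZD 402.01 ÷ 0.090429 = MXN 4,445.59
MXN 4,445.59 ÷ 0.014572 = KRW 305,078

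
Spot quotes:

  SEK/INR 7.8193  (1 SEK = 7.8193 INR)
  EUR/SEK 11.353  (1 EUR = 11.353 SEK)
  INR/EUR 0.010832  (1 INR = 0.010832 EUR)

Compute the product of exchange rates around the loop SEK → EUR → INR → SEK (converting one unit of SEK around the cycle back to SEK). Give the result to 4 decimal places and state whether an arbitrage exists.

1.0400 (arbitrage exists)

Around SEK → EUR → INR → SEK: 1 ÷ 11.353 ÷ 0.010832 ÷ 7.8193 = 1.039951
Product > 1; profitable direction is SEK → EUR → INR → SEK.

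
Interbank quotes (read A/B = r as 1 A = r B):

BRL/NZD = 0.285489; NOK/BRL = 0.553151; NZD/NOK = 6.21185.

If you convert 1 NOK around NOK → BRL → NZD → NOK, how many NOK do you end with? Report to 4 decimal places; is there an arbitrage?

Around NOK → BRL → NZD → NOK: 1 × 0.553151 × 0.285489 × 6.21185 = 0.980966
Product < 1; profitable direction is NOK → NZD → BRL → NOK.

0.9810 (arbitrage exists)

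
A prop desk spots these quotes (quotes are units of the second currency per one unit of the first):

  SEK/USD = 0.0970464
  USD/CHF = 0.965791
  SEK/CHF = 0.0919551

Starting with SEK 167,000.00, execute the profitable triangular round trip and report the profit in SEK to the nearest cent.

Profit: SEK 3,217.12

Profitable loop is SEK → USD → CHF → SEK:
SEK 167,000.00 × 0.0970464 = USD 16,206.75
USD 16,206.75 × 0.965791 = CHF 15,652.33
CHF 15,652.33 ÷ 0.0919551 = SEK 170,217.12
Profit = SEK 170,217.12 − SEK 167,000.00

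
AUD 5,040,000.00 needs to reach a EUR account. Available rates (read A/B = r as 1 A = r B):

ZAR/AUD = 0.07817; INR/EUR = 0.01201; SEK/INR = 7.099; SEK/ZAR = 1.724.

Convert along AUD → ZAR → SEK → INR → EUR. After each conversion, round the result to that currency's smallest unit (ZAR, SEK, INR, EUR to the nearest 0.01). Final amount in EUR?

AUD 5,040,000.00 ÷ 0.07817 = ZAR 64,474,862.48
ZAR 64,474,862.48 ÷ 1.724 = SEK 37,398,412.11
SEK 37,398,412.11 × 7.099 = INR 265,491,327.57
INR 265,491,327.57 × 0.01201 = EUR 3,188,550.84

EUR 3,188,550.84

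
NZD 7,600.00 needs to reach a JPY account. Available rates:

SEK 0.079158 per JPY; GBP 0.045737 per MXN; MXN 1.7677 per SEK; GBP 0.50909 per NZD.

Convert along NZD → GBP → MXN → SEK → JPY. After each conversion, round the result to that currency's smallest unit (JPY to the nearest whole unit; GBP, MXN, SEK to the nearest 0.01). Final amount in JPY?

JPY 604,556

NZD 7,600.00 × 0.50909 = GBP 3,869.08
GBP 3,869.08 ÷ 0.045737 = MXN 84,594.09
MXN 84,594.09 ÷ 1.7677 = SEK 47,855.46
SEK 47,855.46 ÷ 0.079158 = JPY 604,556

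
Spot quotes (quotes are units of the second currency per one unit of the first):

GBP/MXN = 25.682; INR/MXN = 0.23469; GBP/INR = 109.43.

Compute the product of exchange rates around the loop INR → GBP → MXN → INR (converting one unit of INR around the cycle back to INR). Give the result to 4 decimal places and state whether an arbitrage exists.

Around INR → GBP → MXN → INR: 1 ÷ 109.43 × 25.682 ÷ 0.23469 = 0.999995
Product ≈ 1 (deviation 0.000%, within rounding noise).

1.0000 (no arbitrage)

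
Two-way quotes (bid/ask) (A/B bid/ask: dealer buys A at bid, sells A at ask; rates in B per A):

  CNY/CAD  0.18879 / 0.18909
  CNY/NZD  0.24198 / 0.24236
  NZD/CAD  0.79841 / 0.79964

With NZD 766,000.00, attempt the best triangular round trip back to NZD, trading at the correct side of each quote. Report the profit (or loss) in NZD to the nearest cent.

Best loop NZD → CAD → CNY → NZD:
NZD 766,000.00 × 0.79841 (sell NZD at bid) = CAD 611,582.06
CAD 611,582.06 ÷ 0.18909 (buy CNY at ask) = CNY 3,234,343.75
CNY 3,234,343.75 × 0.24198 (sell CNY at bid) = NZD 782,646.50

Net profit: NZD 16,646.50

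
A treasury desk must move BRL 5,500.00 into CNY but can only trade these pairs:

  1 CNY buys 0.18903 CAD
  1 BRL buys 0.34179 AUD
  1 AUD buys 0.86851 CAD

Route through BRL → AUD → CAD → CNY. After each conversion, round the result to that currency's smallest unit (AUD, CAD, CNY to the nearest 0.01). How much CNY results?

CNY 8,637.04

BRL 5,500.00 × 0.34179 = AUD 1,879.84
AUD 1,879.84 × 0.86851 = CAD 1,632.66
CAD 1,632.66 ÷ 0.18903 = CNY 8,637.04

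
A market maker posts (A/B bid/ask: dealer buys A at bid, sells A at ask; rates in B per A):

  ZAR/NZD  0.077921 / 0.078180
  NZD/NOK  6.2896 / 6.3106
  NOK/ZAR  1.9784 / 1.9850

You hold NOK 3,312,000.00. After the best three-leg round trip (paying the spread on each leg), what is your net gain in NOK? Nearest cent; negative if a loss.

Net profit: NOK 69,921.31

Best loop NOK → NZD → ZAR → NOK:
NOK 3,312,000.00 ÷ 6.3106 (buy NZD at ask) = NZD 524,831.24
NZD 524,831.24 ÷ 0.078180 (buy ZAR at ask) = ZAR 6,713,113.79
ZAR 6,713,113.79 ÷ 1.9850 (buy NOK at ask) = NOK 3,381,921.31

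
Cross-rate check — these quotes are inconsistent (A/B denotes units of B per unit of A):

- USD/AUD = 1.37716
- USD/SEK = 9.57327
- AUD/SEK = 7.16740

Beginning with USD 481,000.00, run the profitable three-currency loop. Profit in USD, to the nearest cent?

Profitable loop is USD → AUD → SEK → USD:
USD 481,000.00 × 1.37716 = AUD 662,413.96
AUD 662,413.96 × 7.16740 = SEK 4,747,785.82
SEK 4,747,785.82 ÷ 9.57327 = USD 495,941.91
Profit = USD 495,941.91 − USD 481,000.00

Profit: USD 14,941.91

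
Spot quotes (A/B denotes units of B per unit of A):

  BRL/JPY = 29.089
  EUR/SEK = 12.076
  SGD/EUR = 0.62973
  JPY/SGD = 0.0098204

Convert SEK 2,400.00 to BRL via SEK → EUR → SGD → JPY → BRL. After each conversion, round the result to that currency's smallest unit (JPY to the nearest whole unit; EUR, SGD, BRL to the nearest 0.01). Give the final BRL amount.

BRL 1,104.78

SEK 2,400.00 ÷ 12.076 = EUR 198.74
EUR 198.74 ÷ 0.62973 = SGD 315.60
SGD 315.60 ÷ 0.0098204 = JPY 32,137
JPY 32,137 ÷ 29.089 = BRL 1,104.78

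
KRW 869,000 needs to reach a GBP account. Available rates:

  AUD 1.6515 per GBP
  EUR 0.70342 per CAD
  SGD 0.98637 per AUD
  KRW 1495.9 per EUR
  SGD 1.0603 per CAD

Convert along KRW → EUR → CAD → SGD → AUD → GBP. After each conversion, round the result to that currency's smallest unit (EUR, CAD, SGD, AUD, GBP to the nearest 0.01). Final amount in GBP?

KRW 869,000 ÷ 1495.9 = EUR 580.92
EUR 580.92 ÷ 0.70342 = CAD 825.85
CAD 825.85 × 1.0603 = SGD 875.65
SGD 875.65 ÷ 0.98637 = AUD 887.75
AUD 887.75 ÷ 1.6515 = GBP 537.54

GBP 537.54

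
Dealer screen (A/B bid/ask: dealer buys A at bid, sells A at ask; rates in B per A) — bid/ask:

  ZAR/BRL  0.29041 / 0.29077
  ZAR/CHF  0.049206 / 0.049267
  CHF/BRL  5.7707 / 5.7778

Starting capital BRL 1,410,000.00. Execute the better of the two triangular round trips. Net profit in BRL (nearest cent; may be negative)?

Net profit: BRL 28,507.26

Best loop BRL → CHF → ZAR → BRL:
BRL 1,410,000.00 ÷ 5.7778 (buy CHF at ask) = CHF 244,037.52
CHF 244,037.52 ÷ 0.049267 (buy ZAR at ask) = ZAR 4,953,366.82
ZAR 4,953,366.82 × 0.29041 (sell ZAR at bid) = BRL 1,438,507.26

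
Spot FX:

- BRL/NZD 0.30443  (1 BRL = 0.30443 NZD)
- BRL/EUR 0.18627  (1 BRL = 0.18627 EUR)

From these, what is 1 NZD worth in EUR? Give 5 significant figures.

1 NZD ÷ 0.30443 = 3.28483 BRL
3.28483 BRL × 0.18627 = 0.611865 EUR

NZD/EUR = 0.61186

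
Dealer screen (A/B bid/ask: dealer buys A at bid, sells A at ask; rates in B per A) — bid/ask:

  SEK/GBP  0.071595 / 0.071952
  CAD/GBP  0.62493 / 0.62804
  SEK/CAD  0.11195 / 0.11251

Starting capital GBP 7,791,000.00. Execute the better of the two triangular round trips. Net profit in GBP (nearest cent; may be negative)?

Best loop GBP → CAD → SEK → GBP:
GBP 7,791,000.00 ÷ 0.62804 (buy CAD at ask) = CAD 12,405,260.81
CAD 12,405,260.81 ÷ 0.11251 (buy SEK at ask) = SEK 110,259,184.17
SEK 110,259,184.17 × 0.071595 (sell SEK at bid) = GBP 7,894,006.29

Net profit: GBP 103,006.29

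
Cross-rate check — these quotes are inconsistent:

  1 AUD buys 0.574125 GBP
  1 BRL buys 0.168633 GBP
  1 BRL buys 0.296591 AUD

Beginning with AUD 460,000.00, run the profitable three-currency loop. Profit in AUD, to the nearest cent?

Profit: AUD 4,493.55

Profitable loop is AUD → GBP → BRL → AUD:
AUD 460,000.00 × 0.574125 = GBP 264,097.50
GBP 264,097.50 ÷ 0.168633 = BRL 1,566,108.06
BRL 1,566,108.06 × 0.296591 = AUD 464,493.55
Profit = AUD 464,493.55 − AUD 460,000.00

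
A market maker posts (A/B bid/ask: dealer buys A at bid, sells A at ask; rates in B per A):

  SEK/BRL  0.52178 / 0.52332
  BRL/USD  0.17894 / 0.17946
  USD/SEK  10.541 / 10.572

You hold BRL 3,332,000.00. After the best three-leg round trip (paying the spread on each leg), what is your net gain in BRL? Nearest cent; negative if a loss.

Best loop BRL → SEK → USD → BRL:
BRL 3,332,000.00 ÷ 0.52332 (buy SEK at ask) = SEK 6,367,041.20
SEK 6,367,041.20 ÷ 10.572 (buy USD at ask) = USD 602,255.13
USD 602,255.13 ÷ 0.17946 (buy BRL at ask) = BRL 3,355,929.60

Net profit: BRL 23,929.60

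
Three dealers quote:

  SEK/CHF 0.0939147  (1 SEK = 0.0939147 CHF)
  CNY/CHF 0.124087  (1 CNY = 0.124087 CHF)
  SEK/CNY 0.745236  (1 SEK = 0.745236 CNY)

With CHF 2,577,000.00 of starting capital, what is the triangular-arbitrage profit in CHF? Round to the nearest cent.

Profitable loop is CHF → CNY → SEK → CHF:
CHF 2,577,000.00 ÷ 0.124087 = CNY 20,767,687.19
CNY 20,767,687.19 ÷ 0.745236 = SEK 27,867,262.43
SEK 27,867,262.43 × 0.0939147 = CHF 2,617,145.59
Profit = CHF 2,617,145.59 − CHF 2,577,000.00

Profit: CHF 40,145.59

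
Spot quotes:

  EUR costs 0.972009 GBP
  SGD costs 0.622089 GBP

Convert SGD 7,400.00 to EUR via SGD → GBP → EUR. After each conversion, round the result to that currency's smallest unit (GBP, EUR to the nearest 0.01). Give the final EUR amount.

EUR 4,736.03

SGD 7,400.00 × 0.622089 = GBP 4,603.46
GBP 4,603.46 ÷ 0.972009 = EUR 4,736.03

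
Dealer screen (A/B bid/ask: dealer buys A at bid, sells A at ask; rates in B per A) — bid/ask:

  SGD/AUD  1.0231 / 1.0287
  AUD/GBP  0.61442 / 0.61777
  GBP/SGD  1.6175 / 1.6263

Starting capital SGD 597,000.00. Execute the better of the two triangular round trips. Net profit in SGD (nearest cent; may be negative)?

Best loop SGD → AUD → GBP → SGD:
SGD 597,000.00 × 1.0231 (sell SGD at bid) = AUD 610,790.70
AUD 610,790.70 × 0.61442 (sell AUD at bid) = GBP 375,282.02
GBP 375,282.02 × 1.6175 (sell GBP at bid) = SGD 607,018.67

Net profit: SGD 10,018.67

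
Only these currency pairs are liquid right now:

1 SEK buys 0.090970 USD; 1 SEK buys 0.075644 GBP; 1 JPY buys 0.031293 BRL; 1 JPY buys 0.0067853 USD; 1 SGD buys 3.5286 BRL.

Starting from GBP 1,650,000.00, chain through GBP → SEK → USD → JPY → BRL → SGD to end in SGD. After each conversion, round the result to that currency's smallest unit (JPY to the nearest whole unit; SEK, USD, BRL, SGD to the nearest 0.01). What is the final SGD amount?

GBP 1,650,000.00 ÷ 0.075644 = SEK 21,812,701.60
SEK 21,812,701.60 × 0.090970 = USD 1,984,301.46
USD 1,984,301.46 ÷ 0.0067853 = JPY 292,441,227
JPY 292,441,227 × 0.031293 = BRL 9,151,363.32
BRL 9,151,363.32 ÷ 3.5286 = SGD 2,593,482.78

SGD 2,593,482.78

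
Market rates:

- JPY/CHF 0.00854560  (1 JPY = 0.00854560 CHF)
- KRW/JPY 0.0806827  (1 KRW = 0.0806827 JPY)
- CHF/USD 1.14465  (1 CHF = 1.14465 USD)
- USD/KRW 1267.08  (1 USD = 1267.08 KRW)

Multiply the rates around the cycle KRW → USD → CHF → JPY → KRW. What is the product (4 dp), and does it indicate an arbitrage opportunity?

1.0000 (no arbitrage)

Around KRW → USD → CHF → JPY → KRW: 1 ÷ 1267.08 ÷ 1.14465 ÷ 0.00854560 ÷ 0.0806827 = 1.000001
Product ≈ 1 (deviation 0.000%, within rounding noise).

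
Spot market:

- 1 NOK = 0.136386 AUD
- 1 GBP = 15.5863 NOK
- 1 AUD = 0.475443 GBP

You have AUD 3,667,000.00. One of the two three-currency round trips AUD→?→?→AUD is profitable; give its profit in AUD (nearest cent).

Profitable loop is AUD → GBP → NOK → AUD:
AUD 3,667,000.00 × 0.475443 = GBP 1,743,449.48
GBP 1,743,449.48 × 15.5863 = NOK 27,173,926.65
NOK 27,173,926.65 × 0.136386 = AUD 3,706,143.16
Profit = AUD 3,706,143.16 − AUD 3,667,000.00

Profit: AUD 39,143.16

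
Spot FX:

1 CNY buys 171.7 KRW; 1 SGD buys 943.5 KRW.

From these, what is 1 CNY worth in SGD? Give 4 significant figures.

1 CNY × 171.7 = 171.7 KRW
171.7 KRW ÷ 943.5 = 0.181982 SGD

CNY/SGD = 0.1820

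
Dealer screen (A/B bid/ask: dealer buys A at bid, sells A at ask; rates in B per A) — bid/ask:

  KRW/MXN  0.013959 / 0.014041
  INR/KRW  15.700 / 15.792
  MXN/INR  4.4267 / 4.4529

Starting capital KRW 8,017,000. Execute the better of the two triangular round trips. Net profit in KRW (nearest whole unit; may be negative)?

Net profit: KRW 102,584

Best loop KRW → INR → MXN → KRW:
KRW 8,017,000 ÷ 15.792 (buy INR at ask) = INR 507,662.11
INR 507,662.11 ÷ 4.4529 (buy MXN at ask) = MXN 114,007.08
MXN 114,007.08 ÷ 0.014041 (buy KRW at ask) = KRW 8,119,584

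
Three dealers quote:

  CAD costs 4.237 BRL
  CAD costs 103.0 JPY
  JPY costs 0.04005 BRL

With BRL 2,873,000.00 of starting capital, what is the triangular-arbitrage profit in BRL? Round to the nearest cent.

Profitable loop is BRL → JPY → CAD → BRL:
BRL 2,873,000.00 ÷ 0.04005 = JPY 71,735,331
JPY 71,735,331 ÷ 103.0 = CAD 696,459.52
CAD 696,459.52 × 4.237 = BRL 2,950,899.00
Profit = BRL 2,950,899.00 − BRL 2,873,000.00

Profit: BRL 77,899.00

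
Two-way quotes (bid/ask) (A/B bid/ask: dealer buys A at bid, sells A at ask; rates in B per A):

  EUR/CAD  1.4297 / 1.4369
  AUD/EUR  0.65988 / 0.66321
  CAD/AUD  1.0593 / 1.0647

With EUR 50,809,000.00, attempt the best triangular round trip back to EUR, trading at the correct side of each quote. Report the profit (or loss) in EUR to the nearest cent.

Best loop EUR → CAD → AUD → EUR:
EUR 50,809,000.00 × 1.4297 (sell EUR at bid) = CAD 72,641,627.30
CAD 72,641,627.30 × 1.0593 (sell CAD at bid) = AUD 76,949,275.80
AUD 76,949,275.80 × 0.65988 (sell AUD at bid) = EUR 50,777,288.11

Net result: EUR -31,711.89 (no profitable arbitrage after spreads)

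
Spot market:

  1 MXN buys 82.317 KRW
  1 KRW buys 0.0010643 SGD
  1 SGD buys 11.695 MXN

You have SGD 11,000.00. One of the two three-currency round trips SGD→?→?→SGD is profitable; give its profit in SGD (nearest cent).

Profit: SGD 270.59

Profitable loop is SGD → MXN → KRW → SGD:
SGD 11,000.00 × 11.695 = MXN 128,645.00
MXN 128,645.00 × 82.317 = KRW 10,589,670
KRW 10,589,670 × 0.0010643 = SGD 11,270.59
Profit = SGD 11,270.59 − SGD 11,000.00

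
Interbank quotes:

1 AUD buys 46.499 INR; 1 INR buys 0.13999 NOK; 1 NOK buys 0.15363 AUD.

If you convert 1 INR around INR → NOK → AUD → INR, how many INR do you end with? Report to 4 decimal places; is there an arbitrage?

Around INR → NOK → AUD → INR: 1 × 0.13999 × 0.15363 × 46.499 = 1.000038
Product ≈ 1 (deviation 0.004%, within rounding noise).

1.0000 (no arbitrage)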